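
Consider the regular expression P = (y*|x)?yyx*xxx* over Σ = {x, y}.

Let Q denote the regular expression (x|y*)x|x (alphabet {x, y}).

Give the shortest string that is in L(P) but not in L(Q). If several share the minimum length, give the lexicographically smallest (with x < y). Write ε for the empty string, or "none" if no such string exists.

The string yyxx is accepted by P but not by Q.
No shorter string lies in the difference, and yyxx is the lexicographically first length-4 string in L(P) \ L(Q).

yyxx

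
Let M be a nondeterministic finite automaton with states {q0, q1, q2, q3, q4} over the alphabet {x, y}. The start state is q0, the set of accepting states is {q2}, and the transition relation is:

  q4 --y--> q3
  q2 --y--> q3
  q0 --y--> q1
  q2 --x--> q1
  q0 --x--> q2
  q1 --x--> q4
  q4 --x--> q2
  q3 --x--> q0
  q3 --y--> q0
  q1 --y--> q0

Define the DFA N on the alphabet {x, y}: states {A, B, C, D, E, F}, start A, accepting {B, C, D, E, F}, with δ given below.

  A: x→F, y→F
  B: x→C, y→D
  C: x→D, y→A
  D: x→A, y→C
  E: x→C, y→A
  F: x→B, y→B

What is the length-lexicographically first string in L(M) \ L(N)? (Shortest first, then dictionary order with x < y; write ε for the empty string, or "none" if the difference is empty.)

xxyx

The string xxyx is accepted by M but not by N.
No shorter string lies in the difference, and xxyx is the lexicographically first length-4 string in L(M) \ L(N).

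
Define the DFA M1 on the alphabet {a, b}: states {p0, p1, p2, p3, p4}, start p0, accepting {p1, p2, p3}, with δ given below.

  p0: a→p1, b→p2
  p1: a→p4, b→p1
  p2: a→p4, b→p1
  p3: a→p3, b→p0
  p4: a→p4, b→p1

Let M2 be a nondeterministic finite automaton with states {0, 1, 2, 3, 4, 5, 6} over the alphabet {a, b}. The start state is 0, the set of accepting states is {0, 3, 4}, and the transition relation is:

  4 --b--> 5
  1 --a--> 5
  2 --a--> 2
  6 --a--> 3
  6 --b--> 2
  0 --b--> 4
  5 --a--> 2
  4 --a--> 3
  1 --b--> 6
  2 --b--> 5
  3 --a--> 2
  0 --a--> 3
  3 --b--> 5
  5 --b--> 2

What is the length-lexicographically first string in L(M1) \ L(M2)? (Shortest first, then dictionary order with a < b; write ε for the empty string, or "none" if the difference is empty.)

ab

The string ab is accepted by M1 but not by M2.
No shorter string lies in the difference, and ab is the lexicographically first length-2 string in L(M1) \ L(M2).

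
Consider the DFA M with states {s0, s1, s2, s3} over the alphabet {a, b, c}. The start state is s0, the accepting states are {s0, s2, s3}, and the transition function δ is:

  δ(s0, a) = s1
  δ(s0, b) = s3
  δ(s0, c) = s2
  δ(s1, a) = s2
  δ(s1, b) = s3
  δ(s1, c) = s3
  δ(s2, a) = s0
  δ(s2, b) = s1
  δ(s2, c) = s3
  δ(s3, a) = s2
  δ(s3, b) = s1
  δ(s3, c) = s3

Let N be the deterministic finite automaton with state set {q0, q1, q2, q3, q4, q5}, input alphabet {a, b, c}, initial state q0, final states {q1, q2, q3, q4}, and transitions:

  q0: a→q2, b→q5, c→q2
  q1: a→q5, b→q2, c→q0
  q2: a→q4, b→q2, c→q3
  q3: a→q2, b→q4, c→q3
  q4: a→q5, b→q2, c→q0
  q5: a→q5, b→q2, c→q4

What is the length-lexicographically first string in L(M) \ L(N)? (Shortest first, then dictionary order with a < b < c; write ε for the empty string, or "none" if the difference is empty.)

The empty string ε is accepted by M but not by N.
Since ε is the unique shortest string, it is the required witness.

ε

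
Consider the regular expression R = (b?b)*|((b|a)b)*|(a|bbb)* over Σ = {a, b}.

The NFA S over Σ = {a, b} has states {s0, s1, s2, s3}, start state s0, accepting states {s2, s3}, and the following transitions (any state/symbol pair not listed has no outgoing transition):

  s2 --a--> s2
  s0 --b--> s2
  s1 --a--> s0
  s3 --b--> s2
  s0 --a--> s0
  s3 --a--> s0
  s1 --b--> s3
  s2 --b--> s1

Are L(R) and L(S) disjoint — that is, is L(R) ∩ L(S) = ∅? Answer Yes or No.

No

The string b is accepted by both R and S.
Hence L(R) ∩ L(S) ≠ ∅.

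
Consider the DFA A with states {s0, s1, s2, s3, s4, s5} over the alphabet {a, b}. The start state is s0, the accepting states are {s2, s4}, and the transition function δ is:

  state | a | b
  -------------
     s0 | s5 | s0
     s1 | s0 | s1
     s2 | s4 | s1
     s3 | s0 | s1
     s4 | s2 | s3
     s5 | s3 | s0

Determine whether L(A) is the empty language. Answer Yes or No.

The states reachable from the start state are {s0, s1, s3, s5}.
None of the accepting states {s2, s4} is reachable, so no string is accepted and L(A) = ∅.

Yes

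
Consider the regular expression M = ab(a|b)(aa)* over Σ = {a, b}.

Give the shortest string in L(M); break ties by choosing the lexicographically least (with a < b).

aba

By inspection of the expression, no string of length less than 3 matches, and aba is the lexicographically first match of length 3.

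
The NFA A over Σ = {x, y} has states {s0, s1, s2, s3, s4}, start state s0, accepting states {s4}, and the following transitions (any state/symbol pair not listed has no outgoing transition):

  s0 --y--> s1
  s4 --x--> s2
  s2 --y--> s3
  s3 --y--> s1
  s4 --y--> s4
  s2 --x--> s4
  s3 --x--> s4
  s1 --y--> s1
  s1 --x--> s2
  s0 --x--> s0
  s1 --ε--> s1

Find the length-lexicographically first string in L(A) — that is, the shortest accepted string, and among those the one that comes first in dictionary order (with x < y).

A breadth-first search from s0 reaches an accepting state first via the path s0 → s1 → s2 → s4 on input yxx.
No string of length < 3 is accepted (BFS exhausts all shorter strings without reaching an accepting state), and yxx is the lexicographically least accepting string of length 3.

yxx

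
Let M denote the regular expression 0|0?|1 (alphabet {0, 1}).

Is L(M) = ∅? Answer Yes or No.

The empty string ε matches the expression, so it belongs to L(M).
Since L(M) contains at least one string, it is not empty.

No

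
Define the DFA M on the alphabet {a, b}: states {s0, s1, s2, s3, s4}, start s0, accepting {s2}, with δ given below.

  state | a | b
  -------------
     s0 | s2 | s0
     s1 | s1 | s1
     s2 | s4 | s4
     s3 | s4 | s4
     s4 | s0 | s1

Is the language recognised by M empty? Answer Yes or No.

No

The string a is accepted: the run s0 → s2 ends in the accepting state s2.
Since at least one string is accepted, L(M) is not empty.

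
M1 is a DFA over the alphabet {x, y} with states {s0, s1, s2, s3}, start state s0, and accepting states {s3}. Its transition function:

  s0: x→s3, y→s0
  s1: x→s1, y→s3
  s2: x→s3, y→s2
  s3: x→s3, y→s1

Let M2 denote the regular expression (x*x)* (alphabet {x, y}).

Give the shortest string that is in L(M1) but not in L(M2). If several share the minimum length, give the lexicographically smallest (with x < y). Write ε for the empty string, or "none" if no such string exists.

yx

The string yx is accepted by M1 but not by M2.
No shorter string lies in the difference, and yx is the lexicographically first length-2 string in L(M1) \ L(M2).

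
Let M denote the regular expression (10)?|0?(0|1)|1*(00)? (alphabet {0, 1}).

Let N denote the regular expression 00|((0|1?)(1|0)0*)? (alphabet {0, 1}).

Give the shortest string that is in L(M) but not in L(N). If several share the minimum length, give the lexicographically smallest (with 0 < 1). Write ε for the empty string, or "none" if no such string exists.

The string 111 is accepted by M but not by N.
No shorter string lies in the difference, and 111 is the lexicographically first length-3 string in L(M) \ L(N).

111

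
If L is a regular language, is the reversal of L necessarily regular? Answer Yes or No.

Yes

Reverse every transition of an NFA for L, make the old start state the unique accepting state, and add a fresh start state with ε-moves to the old accepting states; this NFA accepts Lᴿ.
So the regular languages are closed under reversal.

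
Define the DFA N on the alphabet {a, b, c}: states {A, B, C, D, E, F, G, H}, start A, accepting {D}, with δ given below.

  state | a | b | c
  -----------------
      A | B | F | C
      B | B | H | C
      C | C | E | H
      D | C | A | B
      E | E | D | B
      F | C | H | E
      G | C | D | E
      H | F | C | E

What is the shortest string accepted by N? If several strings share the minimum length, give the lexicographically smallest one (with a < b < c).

bcb

A breadth-first search from A reaches an accepting state first via the path A → F → E → D on input bcb.
No string of length < 3 is accepted (BFS exhausts all shorter strings without reaching an accepting state), and bcb is the lexicographically least accepting string of length 3.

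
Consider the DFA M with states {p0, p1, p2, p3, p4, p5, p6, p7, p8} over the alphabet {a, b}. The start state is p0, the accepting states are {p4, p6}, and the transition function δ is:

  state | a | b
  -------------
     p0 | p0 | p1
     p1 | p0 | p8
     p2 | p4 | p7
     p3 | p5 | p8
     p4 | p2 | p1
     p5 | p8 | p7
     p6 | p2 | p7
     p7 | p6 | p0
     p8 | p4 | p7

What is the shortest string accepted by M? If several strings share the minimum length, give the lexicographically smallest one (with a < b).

A breadth-first search from p0 reaches an accepting state first via the path p0 → p1 → p8 → p4 on input bba.
No string of length < 3 is accepted (BFS exhausts all shorter strings without reaching an accepting state), and bba is the lexicographically least accepting string of length 3.

bba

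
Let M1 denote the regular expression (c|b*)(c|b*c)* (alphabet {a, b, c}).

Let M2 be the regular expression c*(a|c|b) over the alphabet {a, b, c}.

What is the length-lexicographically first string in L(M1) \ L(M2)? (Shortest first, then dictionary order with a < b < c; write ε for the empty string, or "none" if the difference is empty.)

The empty string ε is accepted by M1 but not by M2.
Since ε is the unique shortest string, it is the required witness.

ε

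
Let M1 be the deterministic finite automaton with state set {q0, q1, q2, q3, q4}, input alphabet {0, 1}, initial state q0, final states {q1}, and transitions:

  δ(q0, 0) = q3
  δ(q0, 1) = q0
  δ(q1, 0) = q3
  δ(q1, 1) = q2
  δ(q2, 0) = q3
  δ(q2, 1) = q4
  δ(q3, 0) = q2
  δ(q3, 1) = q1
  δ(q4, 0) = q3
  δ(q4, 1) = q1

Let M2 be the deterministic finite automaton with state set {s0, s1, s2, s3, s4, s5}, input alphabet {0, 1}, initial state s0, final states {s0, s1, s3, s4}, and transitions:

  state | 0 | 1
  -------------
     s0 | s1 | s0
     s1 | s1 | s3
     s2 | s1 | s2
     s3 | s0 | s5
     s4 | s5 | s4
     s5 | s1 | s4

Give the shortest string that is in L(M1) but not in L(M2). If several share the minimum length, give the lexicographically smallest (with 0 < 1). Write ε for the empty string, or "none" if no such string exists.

0011

The string 0011 is accepted by M1 but not by M2.
No shorter string lies in the difference, and 0011 is the lexicographically first length-4 string in L(M1) \ L(M2).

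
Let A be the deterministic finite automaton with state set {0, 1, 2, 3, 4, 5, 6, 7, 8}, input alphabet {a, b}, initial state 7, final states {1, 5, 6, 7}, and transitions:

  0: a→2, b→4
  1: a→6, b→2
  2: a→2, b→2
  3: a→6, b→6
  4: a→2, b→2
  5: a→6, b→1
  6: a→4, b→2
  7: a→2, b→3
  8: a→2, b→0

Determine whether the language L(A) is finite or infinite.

The useful states (reachable from 7 and able to reach an accepting state) are {3, 6, 7}.
Restricted to these states the transition graph has no cycle, so every accepting path has bounded length and L is finite.

finite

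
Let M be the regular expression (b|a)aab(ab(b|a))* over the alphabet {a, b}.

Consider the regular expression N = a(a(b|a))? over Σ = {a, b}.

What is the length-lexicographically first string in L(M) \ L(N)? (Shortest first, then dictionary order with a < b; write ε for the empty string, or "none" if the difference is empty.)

aaab

The string aaab is accepted by M but not by N.
No shorter string lies in the difference, and aaab is the lexicographically first length-4 string in L(M) \ L(N).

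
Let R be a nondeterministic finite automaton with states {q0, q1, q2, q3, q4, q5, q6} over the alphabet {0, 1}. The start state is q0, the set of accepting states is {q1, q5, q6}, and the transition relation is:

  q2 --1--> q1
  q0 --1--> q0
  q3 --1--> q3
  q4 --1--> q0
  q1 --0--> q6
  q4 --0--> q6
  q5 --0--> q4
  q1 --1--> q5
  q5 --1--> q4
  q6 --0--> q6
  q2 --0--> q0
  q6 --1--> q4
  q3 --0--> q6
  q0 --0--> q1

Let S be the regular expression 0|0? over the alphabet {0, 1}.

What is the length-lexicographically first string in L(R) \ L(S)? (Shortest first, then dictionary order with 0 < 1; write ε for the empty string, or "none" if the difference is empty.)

00

The string 00 is accepted by R but not by S.
No shorter string lies in the difference, and 00 is the lexicographically first length-2 string in L(R) \ L(S).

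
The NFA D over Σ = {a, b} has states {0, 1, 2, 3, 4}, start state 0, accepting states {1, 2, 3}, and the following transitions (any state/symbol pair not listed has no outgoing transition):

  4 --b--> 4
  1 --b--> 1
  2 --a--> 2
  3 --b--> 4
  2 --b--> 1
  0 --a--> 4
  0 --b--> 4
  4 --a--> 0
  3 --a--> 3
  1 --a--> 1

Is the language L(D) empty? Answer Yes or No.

Yes

The states reachable from the start state are {0, 4}.
None of the accepting states {1, 2, 3} is reachable, so no string is accepted and L(D) = ∅.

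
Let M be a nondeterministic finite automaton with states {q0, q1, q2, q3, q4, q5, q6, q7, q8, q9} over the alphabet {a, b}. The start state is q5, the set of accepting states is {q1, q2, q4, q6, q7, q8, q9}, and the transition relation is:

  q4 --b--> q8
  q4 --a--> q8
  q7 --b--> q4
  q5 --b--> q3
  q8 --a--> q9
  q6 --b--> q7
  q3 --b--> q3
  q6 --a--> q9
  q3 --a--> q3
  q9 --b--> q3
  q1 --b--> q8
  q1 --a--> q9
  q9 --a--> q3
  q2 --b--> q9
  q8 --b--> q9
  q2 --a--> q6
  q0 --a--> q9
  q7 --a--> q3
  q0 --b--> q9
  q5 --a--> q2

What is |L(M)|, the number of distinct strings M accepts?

12

The useful subgraph on states {q2, q4, q5, q6, q7, q8, q9} is acyclic, so L(M) is finite; the longest accepting path visits 7 useful states, giving maximum string length 6.
Counting accepting paths from q5 by length: 1 of length 1, 2 of length 2, 2 of length 3, 1 of length 4, 2 of length 5, 4 of length 6. Total 12.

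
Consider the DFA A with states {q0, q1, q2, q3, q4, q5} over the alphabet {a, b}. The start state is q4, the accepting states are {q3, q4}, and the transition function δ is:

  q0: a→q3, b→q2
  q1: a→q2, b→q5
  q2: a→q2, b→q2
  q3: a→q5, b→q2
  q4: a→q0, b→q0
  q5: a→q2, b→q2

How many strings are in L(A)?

3

The useful subgraph on states {q0, q3, q4} is acyclic, so L(A) is finite; the longest accepting path visits 3 useful states, giving maximum string length 2.
Counting accepting paths from q4 by length: 1 of length 0, 2 of length 2. Total 3.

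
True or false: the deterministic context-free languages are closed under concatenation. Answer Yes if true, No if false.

No

Take L₁ = {ε, c} (finite, hence regular and DCFL) and L₂ = {c aⁿbⁿ : n≥0} ∪ {cc aⁿb²ⁿ : n≥0} (a DCFL: the number of leading c's tells the DPDA whether to pop one stack symbol per b or per two b's). Then L₁L₂ ∩ cca⁺b* = {cc aⁿbⁿ : n≥1} ∪ {cc aⁿb²ⁿ : n≥1}. If L₁L₂ were a DCFL, so would be this intersection with a regular set, and a DPDA for it started from its configuration after reading cc would accept {aⁿbⁿ : n≥1} ∪ {aⁿb²ⁿ : n≥1}, which no deterministic PDA accepts (a DPDA for it would have a single run on aⁿb²ⁿ, accepting after the prefix aⁿbⁿ and accepting again after n more b's; an ordinary PDA that simulates it on a's and b's and, at any moment when it is accepting, may switch to reading only a fresh letter d while feeding each d to the simulation as a b, would accept aⁱbʲdᵏ (k≥1) exactly when both aⁱbʲ and aⁱbʲ⁺ᵏ are in the language, i.e. its language intersected with the regular set a*b*d⁺ would be exactly {aⁿbⁿdⁿ : n≥1} — impossible, since context-free languages are closed under intersection with regular sets and {aⁿbⁿdⁿ} is not context-free). Hence L₁L₂ is not a DCFL.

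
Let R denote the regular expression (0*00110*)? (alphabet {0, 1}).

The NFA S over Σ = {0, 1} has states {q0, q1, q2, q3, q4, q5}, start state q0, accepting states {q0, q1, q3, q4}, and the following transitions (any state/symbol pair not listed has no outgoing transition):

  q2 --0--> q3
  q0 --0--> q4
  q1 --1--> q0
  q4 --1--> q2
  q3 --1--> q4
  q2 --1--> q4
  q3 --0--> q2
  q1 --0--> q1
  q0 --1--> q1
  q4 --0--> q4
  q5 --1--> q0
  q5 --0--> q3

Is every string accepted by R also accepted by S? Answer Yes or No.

Yes

Converting the expression R to a DFA (subset construction, then merging equivalent states) gives the minimal DFA with states {r0, r1, r2, r3, r4, r5}, start state r0, accepting states {r0, r5} and transitions r0: 0→r1, 1→r2; r1: 0→r3, 1→r2; r2: 0→r2, 1→r2; r3: 0→r3, 1→r4; r4: 0→r2, 1→r5; r5: 0→r5, 1→r2.
Exploring the product automaton R × S from the start pair (r0, q0), following both machines on each input symbol, reaches 10 state pairs: (r0, q0), (r1, q4), (r2, q1), (r3, q4), (r2, q2), (r2, q0), (r4, q2), (r2, q3), (r2, q4), (r5, q4).
R accepts in {r0, r5} and S accepts in {q0, q1, q3, q4}. The reachable pairs whose R-component is accepting are (r0, q0), (r5, q4); in each of them the S-component is accepting too, so the product for L(R) \ L(S) (R-component accepting, S-component rejecting) has no reachable accepting pair and the difference is empty.
Hence every string in L(R) is also in L(S).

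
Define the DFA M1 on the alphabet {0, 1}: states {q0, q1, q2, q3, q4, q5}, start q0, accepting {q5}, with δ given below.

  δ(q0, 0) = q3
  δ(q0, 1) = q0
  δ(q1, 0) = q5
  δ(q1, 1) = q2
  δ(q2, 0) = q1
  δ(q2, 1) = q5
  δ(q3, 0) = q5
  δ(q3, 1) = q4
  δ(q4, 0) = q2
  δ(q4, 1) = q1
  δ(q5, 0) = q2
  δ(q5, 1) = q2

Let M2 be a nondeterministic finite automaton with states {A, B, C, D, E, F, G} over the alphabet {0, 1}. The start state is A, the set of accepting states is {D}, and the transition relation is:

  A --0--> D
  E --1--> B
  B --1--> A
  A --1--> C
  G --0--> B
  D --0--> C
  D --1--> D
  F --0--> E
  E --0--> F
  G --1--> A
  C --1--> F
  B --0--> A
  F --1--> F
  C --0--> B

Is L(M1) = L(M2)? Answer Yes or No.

The string 00 is accepted by M1 but rejected by M2.
So L(M1) ≠ L(M2).

No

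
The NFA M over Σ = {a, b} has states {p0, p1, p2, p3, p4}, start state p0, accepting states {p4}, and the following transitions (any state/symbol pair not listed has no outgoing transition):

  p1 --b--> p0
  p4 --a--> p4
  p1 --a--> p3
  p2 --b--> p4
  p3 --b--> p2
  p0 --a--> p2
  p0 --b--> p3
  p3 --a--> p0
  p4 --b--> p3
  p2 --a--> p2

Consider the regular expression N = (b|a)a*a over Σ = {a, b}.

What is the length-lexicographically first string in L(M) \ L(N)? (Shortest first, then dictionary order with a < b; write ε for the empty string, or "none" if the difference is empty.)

The string ab is accepted by M but not by N.
No shorter string lies in the difference, and ab is the lexicographically first length-2 string in L(M) \ L(N).

ab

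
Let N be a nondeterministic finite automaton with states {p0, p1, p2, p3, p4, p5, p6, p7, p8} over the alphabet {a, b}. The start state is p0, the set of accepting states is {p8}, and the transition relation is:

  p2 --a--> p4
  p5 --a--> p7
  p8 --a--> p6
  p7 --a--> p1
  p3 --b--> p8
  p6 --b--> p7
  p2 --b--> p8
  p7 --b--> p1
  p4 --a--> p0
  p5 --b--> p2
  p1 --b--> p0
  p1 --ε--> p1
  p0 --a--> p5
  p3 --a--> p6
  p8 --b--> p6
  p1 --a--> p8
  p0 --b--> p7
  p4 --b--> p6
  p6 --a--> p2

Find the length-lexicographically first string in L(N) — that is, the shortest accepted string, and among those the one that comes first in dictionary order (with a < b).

abb

A breadth-first search from p0 reaches an accepting state first via the path p0 → p5 → p2 → p8 on input abb.
No string of length < 3 is accepted (BFS exhausts all shorter strings without reaching an accepting state), and abb is the lexicographically least accepting string of length 3.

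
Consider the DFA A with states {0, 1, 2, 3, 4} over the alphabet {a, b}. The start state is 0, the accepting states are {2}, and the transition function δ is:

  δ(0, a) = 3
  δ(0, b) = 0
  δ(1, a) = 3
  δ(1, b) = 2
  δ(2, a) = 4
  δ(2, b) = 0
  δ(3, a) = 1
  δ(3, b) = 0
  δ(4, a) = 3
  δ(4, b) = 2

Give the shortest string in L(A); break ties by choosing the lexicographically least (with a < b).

A breadth-first search from 0 reaches an accepting state first via the path 0 → 3 → 1 → 2 on input aab.
No string of length < 3 is accepted (BFS exhausts all shorter strings without reaching an accepting state), and aab is the lexicographically least accepting string of length 3.

aab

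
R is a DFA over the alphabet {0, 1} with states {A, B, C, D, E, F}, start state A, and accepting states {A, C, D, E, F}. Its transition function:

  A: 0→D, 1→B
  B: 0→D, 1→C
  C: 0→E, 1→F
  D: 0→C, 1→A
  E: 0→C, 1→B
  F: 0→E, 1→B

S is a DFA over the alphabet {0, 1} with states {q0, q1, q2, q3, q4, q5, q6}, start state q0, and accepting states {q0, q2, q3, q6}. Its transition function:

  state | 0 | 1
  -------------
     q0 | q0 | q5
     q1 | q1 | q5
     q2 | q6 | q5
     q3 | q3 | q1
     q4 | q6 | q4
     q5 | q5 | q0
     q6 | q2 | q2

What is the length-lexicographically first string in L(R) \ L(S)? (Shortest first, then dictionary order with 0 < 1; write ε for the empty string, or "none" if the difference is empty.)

The string 01 is accepted by R but not by S.
No shorter string lies in the difference, and 01 is the lexicographically first length-2 string in L(R) \ L(S).

01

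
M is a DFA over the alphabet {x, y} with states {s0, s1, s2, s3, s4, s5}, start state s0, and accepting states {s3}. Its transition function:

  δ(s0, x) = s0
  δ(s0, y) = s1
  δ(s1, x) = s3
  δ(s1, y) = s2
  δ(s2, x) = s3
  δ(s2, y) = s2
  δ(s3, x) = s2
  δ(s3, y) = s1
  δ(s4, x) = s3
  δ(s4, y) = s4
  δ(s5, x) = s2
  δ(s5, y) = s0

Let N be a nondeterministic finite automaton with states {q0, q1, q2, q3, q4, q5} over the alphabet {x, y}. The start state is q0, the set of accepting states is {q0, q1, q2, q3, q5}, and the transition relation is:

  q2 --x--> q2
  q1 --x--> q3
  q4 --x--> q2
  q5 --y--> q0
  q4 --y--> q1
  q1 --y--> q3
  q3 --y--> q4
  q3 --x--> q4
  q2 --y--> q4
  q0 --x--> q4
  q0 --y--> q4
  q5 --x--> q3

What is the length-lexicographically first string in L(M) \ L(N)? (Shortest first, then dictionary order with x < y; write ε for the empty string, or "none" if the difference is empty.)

xyyx

The string xyyx is accepted by M but not by N.
No shorter string lies in the difference, and xyyx is the lexicographically first length-4 string in L(M) \ L(N).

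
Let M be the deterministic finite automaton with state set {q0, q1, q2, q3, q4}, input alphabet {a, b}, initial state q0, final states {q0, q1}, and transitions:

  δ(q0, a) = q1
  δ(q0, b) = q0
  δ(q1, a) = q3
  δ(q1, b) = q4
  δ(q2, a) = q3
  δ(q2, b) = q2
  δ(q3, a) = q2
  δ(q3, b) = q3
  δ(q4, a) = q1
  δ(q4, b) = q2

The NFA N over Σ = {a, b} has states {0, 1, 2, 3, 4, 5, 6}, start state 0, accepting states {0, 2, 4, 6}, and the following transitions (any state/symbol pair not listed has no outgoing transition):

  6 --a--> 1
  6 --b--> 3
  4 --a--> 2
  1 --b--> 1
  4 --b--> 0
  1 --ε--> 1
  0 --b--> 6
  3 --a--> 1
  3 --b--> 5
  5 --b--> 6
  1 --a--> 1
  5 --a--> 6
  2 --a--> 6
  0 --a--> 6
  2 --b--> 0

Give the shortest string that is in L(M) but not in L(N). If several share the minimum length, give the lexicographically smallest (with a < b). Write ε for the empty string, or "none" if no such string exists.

ba

The string ba is accepted by M but not by N.
No shorter string lies in the difference, and ba is the lexicographically first length-2 string in L(M) \ L(N).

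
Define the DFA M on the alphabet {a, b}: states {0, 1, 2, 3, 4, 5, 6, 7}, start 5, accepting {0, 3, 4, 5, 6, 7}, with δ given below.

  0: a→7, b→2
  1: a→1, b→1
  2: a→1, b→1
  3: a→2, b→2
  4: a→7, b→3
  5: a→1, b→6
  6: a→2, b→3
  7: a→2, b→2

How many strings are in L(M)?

3

The useful subgraph on states {3, 5, 6} is acyclic, so L(M) is finite; the longest accepting path visits 3 useful states, giving maximum string length 2.
Counting accepting paths from 5 by length: 1 of length 0, 1 of length 1, 1 of length 2. Total 3.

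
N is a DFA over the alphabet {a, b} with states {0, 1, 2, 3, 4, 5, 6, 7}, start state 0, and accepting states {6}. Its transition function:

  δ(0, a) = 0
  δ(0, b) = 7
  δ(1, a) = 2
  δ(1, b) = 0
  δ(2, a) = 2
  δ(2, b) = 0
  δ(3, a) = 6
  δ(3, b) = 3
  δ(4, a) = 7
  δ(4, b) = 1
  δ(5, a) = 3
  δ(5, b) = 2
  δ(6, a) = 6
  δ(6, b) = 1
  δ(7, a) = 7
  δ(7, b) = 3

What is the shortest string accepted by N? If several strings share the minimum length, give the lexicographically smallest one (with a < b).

bba

A breadth-first search from 0 reaches an accepting state first via the path 0 → 7 → 3 → 6 on input bba.
No string of length < 3 is accepted (BFS exhausts all shorter strings without reaching an accepting state), and bba is the lexicographically least accepting string of length 3.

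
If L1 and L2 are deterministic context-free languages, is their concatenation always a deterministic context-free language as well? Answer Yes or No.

Take L₁ = {ε, c} (finite, hence regular and DCFL) and L₂ = {c aⁿbⁿ : n≥0} ∪ {cc aⁿb²ⁿ : n≥0} (a DCFL: the number of leading c's tells the DPDA whether to pop one stack symbol per b or per two b's). Then L₁L₂ ∩ cca⁺b* = {cc aⁿbⁿ : n≥1} ∪ {cc aⁿb²ⁿ : n≥1}. If L₁L₂ were a DCFL, so would be this intersection with a regular set, and a DPDA for it started from its configuration after reading cc would accept {aⁿbⁿ : n≥1} ∪ {aⁿb²ⁿ : n≥1}, which no deterministic PDA accepts (a DPDA for it would have a single run on aⁿb²ⁿ, accepting after the prefix aⁿbⁿ and accepting again after n more b's; an ordinary PDA that simulates it on a's and b's and, at any moment when it is accepting, may switch to reading only a fresh letter d while feeding each d to the simulation as a b, would accept aⁱbʲdᵏ (k≥1) exactly when both aⁱbʲ and aⁱbʲ⁺ᵏ are in the language, i.e. its language intersected with the regular set a*b*d⁺ would be exactly {aⁿbⁿdⁿ : n≥1} — impossible, since context-free languages are closed under intersection with regular sets and {aⁿbⁿdⁿ} is not context-free). Hence L₁L₂ is not a DCFL.

No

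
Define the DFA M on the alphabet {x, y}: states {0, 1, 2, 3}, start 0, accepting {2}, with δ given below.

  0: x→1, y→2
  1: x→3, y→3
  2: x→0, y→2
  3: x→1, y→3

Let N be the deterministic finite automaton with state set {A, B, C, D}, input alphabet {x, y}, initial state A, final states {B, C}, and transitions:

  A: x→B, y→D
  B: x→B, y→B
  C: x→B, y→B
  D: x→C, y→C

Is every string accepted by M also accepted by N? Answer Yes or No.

The string y is in L(M) but not in L(N).
So L(M) ⊄ L(N).

No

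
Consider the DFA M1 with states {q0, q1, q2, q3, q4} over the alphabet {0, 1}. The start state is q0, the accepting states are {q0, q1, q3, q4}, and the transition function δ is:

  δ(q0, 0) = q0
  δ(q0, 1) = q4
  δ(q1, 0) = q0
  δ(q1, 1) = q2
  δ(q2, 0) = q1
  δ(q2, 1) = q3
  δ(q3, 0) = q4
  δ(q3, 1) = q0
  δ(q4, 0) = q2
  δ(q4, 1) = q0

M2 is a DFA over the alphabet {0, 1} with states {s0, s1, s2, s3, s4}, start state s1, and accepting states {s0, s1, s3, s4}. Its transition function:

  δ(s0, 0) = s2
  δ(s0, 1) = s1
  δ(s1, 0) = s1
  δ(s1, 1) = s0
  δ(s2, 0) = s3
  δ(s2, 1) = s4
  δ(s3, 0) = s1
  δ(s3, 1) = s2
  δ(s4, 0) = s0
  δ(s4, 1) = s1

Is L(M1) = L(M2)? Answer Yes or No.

Exploring the product automaton M1 × M2 from the start pair (q0, s1), following both machines on each input symbol, reaches 5 state pairs: (q0, s1), (q4, s0), (q2, s2), (q1, s3), (q3, s4).
M1 accepts in {q0, q1, q3, q4} and M2 accepts in {s0, s1, s3, s4}. In every reachable pair the two components are either both accepting — (q0, s1), (q4, s0), (q1, s3), (q3, s4) — or both non-accepting, so no string is accepted by exactly one of the machines: L(M1) \ L(M2) and L(M2) \ L(M1) are both empty.
Hence every string is accepted by M1 iff it is accepted by M2, and the two languages coincide.

Yes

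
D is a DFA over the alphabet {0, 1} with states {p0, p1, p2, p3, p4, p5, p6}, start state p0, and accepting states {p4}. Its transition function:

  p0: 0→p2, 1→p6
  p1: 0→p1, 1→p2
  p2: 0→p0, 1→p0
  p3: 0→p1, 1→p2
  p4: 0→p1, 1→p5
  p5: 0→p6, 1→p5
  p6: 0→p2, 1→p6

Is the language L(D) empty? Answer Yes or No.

Yes

The states reachable from the start state are {p0, p2, p6}.
None of the accepting states {p4} is reachable, so no string is accepted and L(D) = ∅.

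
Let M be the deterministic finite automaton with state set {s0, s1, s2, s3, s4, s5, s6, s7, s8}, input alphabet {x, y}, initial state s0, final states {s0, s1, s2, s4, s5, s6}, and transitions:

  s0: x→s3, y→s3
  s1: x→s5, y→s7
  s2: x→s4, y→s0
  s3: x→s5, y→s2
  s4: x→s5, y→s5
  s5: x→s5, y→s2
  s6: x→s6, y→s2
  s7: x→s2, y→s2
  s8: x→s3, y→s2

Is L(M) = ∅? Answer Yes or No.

No

The empty string ε is accepted: the run s0 ends in the accepting state s0.
Since at least one string is accepted, L(M) is not empty.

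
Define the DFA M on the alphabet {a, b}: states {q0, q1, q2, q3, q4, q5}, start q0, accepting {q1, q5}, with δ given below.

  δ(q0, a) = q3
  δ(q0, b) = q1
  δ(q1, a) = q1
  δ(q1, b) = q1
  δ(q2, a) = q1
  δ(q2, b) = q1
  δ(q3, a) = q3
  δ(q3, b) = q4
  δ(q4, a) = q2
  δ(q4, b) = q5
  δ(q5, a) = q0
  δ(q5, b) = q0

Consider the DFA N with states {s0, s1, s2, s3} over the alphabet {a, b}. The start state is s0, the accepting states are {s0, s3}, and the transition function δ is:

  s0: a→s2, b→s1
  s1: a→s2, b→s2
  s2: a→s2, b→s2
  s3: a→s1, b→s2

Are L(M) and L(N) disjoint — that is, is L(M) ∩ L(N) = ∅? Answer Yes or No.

Exploring the product automaton M × N from the start pair (q0, s0), following both machines on each input symbol, reaches 8 state pairs: (q0, s0), (q3, s2), (q1, s1), (q4, s2), (q1, s2), (q2, s2), (q5, s2), (q0, s2).
M accepts in {q1, q5} and N accepts in {s0, s3}; no reachable pair has both components accepting, so no string drives both machines to acceptance simultaneously and L(M) ∩ L(N) = ∅.
So no string is accepted by both, and the intersection is empty.

Yes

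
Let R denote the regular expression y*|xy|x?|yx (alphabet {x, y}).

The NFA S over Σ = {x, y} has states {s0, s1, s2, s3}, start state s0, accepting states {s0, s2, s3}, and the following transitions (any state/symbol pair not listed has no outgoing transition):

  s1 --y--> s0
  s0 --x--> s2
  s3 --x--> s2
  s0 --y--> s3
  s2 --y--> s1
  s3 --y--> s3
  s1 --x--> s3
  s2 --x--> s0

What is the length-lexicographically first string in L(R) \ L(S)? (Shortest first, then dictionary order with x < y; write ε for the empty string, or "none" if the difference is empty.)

The string xy is accepted by R but not by S.
No shorter string lies in the difference, and xy is the lexicographically first length-2 string in L(R) \ L(S).

xy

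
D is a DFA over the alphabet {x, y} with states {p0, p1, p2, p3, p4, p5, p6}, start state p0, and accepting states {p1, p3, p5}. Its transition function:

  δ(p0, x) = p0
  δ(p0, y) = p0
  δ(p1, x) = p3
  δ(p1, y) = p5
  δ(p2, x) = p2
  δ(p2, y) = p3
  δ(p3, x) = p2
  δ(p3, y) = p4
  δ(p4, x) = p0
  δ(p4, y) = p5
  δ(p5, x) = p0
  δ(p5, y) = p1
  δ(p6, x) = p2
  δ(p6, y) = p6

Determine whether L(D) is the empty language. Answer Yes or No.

Yes

The states reachable from the start state are {p0}.
None of the accepting states {p1, p3, p5} is reachable, so no string is accepted and L(D) = ∅.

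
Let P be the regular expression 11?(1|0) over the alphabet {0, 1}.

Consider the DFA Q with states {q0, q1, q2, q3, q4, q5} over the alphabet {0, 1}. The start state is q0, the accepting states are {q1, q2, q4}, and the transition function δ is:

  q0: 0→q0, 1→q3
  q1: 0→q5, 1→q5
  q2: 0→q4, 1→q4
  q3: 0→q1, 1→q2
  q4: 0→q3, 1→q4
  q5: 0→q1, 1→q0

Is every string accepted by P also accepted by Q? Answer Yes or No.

Converting the expression P to a DFA (subset construction, then merging equivalent states) gives the minimal DFA with states {p0, p1, p2, p3, p4}, start state p0, accepting states {p3, p4} and transitions p0: 0→p1, 1→p2; p1: 0→p1, 1→p1; p2: 0→p3, 1→p4; p3: 0→p1, 1→p1; p4: 0→p3, 1→p3.
Exploring the product automaton P × Q from the start pair (p0, q0), following both machines on each input symbol, reaches 11 state pairs: (p0, q0), (p1, q0), (p2, q3), (p1, q3), (p3, q1), (p4, q2), (p1, q1), (p1, q2), (p1, q5), (p3, q4), (p1, q4).
P accepts in {p3, p4} and Q accepts in {q1, q2, q4}. The reachable pairs whose P-component is accepting are (p3, q1), (p4, q2), (p3, q4); in each of them the Q-component is accepting too, so the product for L(P) \ L(Q) (P-component accepting, Q-component rejecting) has no reachable accepting pair and the difference is empty.
Hence every string in L(P) is also in L(Q).

Yes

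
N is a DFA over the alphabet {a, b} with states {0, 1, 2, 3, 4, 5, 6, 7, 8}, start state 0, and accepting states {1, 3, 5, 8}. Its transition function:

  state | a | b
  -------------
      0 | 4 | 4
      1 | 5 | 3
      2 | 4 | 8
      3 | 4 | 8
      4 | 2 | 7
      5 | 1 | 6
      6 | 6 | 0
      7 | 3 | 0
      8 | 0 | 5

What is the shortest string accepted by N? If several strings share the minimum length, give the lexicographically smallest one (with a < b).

aab

A breadth-first search from 0 reaches an accepting state first via the path 0 → 4 → 2 → 8 on input aab.
No string of length < 3 is accepted (BFS exhausts all shorter strings without reaching an accepting state), and aab is the lexicographically least accepting string of length 3.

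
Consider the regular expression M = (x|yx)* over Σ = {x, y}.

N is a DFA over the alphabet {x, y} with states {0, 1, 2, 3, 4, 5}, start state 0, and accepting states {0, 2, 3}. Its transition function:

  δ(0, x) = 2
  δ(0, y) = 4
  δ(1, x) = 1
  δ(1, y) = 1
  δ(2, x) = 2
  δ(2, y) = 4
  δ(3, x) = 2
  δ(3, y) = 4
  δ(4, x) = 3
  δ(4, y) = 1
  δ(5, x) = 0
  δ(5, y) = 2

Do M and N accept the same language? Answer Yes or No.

Converting the expression M to a DFA (subset construction, then merging equivalent states) gives the minimal DFA with states {m0, m1, m2}, start state m0, accepting states {m0} and transitions m0: x→m0, y→m1; m1: x→m0, y→m2; m2: x→m2, y→m2.
Exploring the product automaton M × N from the start pair (m0, 0), following both machines on each input symbol, reaches 5 state pairs: (m0, 0), (m0, 2), (m1, 4), (m0, 3), (m2, 1).
M accepts in {m0} and N accepts in {0, 2, 3}. In every reachable pair the two components are either both accepting — (m0, 0), (m0, 2), (m0, 3) — or both non-accepting, so no string is accepted by exactly one of the machines: L(M) \ L(N) and L(N) \ L(M) are both empty.
Hence every string is accepted by M iff it is accepted by N, and the two languages coincide.

Yes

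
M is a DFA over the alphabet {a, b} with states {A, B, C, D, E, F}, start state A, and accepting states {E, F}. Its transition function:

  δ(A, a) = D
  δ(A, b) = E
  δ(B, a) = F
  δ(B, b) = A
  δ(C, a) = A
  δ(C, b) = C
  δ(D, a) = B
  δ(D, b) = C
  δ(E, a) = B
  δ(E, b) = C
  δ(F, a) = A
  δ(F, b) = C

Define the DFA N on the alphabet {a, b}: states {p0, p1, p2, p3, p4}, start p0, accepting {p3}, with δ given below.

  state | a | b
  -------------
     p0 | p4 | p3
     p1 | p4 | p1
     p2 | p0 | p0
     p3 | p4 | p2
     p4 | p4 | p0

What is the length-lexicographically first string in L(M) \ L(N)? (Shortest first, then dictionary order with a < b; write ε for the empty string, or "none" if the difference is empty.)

The string aaa is accepted by M but not by N.
No shorter string lies in the difference, and aaa is the lexicographically first length-3 string in L(M) \ L(N).

aaa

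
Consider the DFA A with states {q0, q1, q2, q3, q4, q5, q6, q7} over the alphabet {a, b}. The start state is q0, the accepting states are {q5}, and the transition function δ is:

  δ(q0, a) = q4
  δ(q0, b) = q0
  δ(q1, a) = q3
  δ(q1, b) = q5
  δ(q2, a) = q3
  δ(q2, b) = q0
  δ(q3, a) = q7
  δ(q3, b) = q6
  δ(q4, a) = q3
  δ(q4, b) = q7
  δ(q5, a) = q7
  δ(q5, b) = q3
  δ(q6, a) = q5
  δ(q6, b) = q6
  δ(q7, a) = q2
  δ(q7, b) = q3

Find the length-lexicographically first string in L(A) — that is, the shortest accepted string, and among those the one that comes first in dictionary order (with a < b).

A breadth-first search from q0 reaches an accepting state first via the path q0 → q4 → q3 → q6 → q5 on input aaba.
No string of length < 4 is accepted (BFS exhausts all shorter strings without reaching an accepting state), and aaba is the lexicographically least accepting string of length 4.

aaba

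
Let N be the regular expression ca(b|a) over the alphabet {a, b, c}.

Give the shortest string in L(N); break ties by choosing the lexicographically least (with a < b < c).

By inspection of the expression, no string of length less than 3 matches, and caa is the lexicographically first match of length 3.

caa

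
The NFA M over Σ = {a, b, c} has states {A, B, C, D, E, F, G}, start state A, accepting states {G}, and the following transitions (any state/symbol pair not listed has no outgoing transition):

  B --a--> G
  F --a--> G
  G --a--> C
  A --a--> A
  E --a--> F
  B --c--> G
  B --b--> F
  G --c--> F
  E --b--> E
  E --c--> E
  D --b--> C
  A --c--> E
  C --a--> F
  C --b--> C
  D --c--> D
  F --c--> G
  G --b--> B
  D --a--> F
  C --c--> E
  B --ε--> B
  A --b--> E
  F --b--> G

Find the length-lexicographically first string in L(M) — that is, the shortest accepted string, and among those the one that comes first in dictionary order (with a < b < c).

baa

A breadth-first search from A reaches an accepting state first via the path A → E → F → G on input baa.
No string of length < 3 is accepted (BFS exhausts all shorter strings without reaching an accepting state), and baa is the lexicographically least accepting string of length 3.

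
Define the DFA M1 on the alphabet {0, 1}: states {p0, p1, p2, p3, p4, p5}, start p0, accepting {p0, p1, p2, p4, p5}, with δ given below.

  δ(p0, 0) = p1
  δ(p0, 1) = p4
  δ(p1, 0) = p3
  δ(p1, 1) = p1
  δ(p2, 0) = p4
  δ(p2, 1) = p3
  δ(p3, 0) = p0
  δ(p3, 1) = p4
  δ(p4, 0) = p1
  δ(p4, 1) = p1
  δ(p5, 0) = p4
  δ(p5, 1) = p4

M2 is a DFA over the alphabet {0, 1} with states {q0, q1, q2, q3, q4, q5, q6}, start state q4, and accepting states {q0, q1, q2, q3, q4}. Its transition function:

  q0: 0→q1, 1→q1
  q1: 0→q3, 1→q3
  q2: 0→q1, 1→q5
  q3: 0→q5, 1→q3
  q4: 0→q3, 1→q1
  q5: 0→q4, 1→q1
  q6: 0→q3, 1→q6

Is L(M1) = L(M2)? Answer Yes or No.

Yes

Exploring the product automaton M1 × M2 from the start pair (p0, q4), following both machines on each input symbol, reaches 4 state pairs: (p0, q4), (p1, q3), (p4, q1), (p3, q5).
M1 accepts in {p0, p1, p2, p4, p5} and M2 accepts in {q0, q1, q2, q3, q4}. In every reachable pair the two components are either both accepting — (p0, q4), (p1, q3), (p4, q1) — or both non-accepting, so no string is accepted by exactly one of the machines: L(M1) \ L(M2) and L(M2) \ L(M1) are both empty.
Hence every string is accepted by M1 iff it is accepted by M2, and the two languages coincide.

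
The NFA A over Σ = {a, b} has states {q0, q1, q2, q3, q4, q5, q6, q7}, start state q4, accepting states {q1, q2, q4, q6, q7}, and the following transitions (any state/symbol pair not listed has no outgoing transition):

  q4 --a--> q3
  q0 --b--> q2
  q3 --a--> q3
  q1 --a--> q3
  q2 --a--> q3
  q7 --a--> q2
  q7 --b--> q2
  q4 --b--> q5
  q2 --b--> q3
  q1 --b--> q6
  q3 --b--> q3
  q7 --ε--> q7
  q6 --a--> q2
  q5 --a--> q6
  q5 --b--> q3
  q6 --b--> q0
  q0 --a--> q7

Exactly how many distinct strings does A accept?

The useful subgraph on states {q0, q2, q4, q5, q6, q7} is acyclic, so L(A) is finite; the longest accepting path visits 6 useful states, giving maximum string length 5.
Counting accepting paths from q4 by length: 1 of length 0, 1 of length 2, 1 of length 3, 2 of length 4, 2 of length 5. Total 7.

7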